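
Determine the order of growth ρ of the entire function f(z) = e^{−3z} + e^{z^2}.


Each summand is entire of order 1 and 2 respectively (as in the single-exponential case). The order of a sum is at most the max of the orders, so ρ ≤ 2. For the lower bound: on |z|=r choose arg z so that 1z^2 is real positive; then |e^{1z^2}| = e^{1r^2} while |e^{-3z}| ≤ e^{3r^1} = o(e^{1r^2}). So |f| ≥ e^{1r^2}(1 − o(1)) and ρ ≥ 2. Hence ρ = max(1, 2) = 2.
Therefore ρ = 2.

Order ρ = 2.


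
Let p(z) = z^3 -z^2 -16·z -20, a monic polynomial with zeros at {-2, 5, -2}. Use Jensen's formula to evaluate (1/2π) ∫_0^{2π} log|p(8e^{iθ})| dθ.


Zeros: -2, -2, 5; r = 8.
Inside |z| < r: -2, -2, 5. Outside (|z| ≥ r): ∅.
p(0) = -20, so log|p(0)| = log(20) = 2.9957.
Apply Jensen: I(r) = log|p(0)| + Σ_k log(r/|z_k|), summed over zeros inside |z| < r.
  log(r/|z_k|) for z_k = -2: log(8/2) = 1.3863
  log(r/|z_k|) for z_k = 5: log(8/5) = 0.4700
  log(r/|z_k|) for z_k = -2: log(8/2) = 1.3863
Sum over inside zeros: 3.2426.
I(r) = log|p(0)| + (inside sum) = 2.9957 + 3.2426 = 6.2383.
Closed form (all zeros inside, monic): I(r) = n·log(r) = 3·log(8) = 6.2383. ✓

I(r) ≈ 6.2383.


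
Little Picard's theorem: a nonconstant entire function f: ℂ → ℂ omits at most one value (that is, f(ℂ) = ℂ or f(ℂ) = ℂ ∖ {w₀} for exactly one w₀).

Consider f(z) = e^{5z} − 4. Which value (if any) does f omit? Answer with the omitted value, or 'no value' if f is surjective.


Little Picard bounds the complement of f(ℂ) to at most one point.
e^{5z} is never zero on ℂ, so 1·e^{5z} takes every value in ℂ ∖ {0}. Adding -4 shifts the range to ℂ ∖ {-4}. Thus f omits exactly the value -4.

Omitted value: -4.


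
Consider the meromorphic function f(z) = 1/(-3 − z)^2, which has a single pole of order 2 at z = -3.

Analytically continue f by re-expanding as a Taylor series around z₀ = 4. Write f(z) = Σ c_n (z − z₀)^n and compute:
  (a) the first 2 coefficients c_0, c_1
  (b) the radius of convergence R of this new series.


Let w = z − z₀, so z = z₀ + w.
Then -3 − z = -3 − (z₀ + w) = (-3 − z₀) − w = -7 − w.
f(z) = 1/(-7 − w)^2 = (1/(-7)^2) · (1 − w/(-7))^{−2}.
By the binomial series (1−u)^{−2} = Σ_{n≥0} C(n+1, 1) u^n for |u|<1, with u = w/(-7):
  c_n = C(n+1, 1) / (-7)^(n+2).
  c_0 = 1/(-7)^2 = 1/49.
  c_1 = 2/(-7)^3 = -2/343.
The series is valid for |w/d| < 1, i.e. |z − z₀| < |d|.
Radius of convergence: R = |-3 − z₀| = |-7| = 7 (distance from z₀ to the singularity z = -3).

c_0 = 1/49, c_1 = -2/343; R = 7.


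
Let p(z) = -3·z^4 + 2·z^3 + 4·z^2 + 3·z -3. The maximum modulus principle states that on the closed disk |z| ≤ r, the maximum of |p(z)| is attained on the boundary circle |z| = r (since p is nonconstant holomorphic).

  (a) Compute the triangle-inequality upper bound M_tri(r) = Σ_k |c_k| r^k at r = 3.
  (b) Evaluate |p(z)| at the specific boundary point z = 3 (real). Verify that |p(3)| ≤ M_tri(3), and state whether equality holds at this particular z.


Coefficients: c_0 = -3, c_1 = 3, c_2 = 4, c_3 = 2, c_4 = -3. Radius r = 3.
Part (a). Triangle bound: M_tri(r) = Σ_k |c_k| r^k
  = |-3|·3^0 + |3|·3^1 + |4|·3^2 + |2|·3^3 + |-3|·3^4
  = 3 + 9 + 36 + 54 + 243 = 345.
This bounds M(r) := max_{|z|=r} |p(z)| from above; equality holds iff all terms c_k z^k can be made to align in phase at a single z on |z|=r.
Part (b). At z = 3 (real, on the circle |z| = r):
  p(3) = (-3)·3^0 + (3)·3^1 + (4)·3^2 + (2)·3^3 + (-3)·3^4 = -147.
  |p(3)| = 147.
Check: |p(3)| = 147 ≤ 345 = M_tri(3). ✓ Equality does not hold at z = 3 (the coefficients have mixed signs, so the terms do not all align in phase there).

M_tri(3) = 345; |p(3)| = 147; equality at z=3: no.


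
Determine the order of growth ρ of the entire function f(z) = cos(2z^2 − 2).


Write cos(w) = (e^{iw} ± e^{−iw})/(2 or 2i), so |cos(w)| ≤ e^{|w|}. With w = 2z^2 − 2, |w| ≤ 2r^2 + 2 on |z|=r, giving M(r) ≤ e^{2r^2 + 2} and ρ ≤ 2. For the lower bound, choose z on |z|=r with 2z^2 purely imaginary of modulus 2r^2; then |cos(2z^2 − 2)| grows like e^{2r^2}/2, so ρ ≥ 2. Hence ρ = 2.
Therefore ρ = 2.

Order ρ = 2.


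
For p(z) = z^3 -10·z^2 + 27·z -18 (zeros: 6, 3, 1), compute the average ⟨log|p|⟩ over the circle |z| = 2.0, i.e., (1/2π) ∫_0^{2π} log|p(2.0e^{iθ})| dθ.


Zeros: 1, 3, 6; r = 2.0.
Inside |z| < r: 1. Outside (|z| ≥ r): 3, 6.
p(0) = -18, so log|p(0)| = log(18) = 2.8904.
Apply Jensen: I(r) = log|p(0)| + Σ_k log(r/|z_k|), summed over zeros inside |z| < r.
  log(r/|z_k|) for z_k = 1: log(2.0/1) = 0.6931
  Outside zeros (3, 6) contribute nothing to the Jensen sum.
Sum over inside zeros: 0.6931.
I(r) = log|p(0)| + (inside sum) = 2.8904 + 0.6931 = 3.5835.
Note: since some zeros are outside |z| ≤ r, the simplified n·log(r) form does NOT apply — only the inside zeros contribute.

I(r) ≈ 3.5835.


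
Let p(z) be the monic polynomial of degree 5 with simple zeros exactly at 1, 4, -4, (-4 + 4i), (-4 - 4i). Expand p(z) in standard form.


The polynomial is p(z) = ∏_{α ∈ S} (z − α), where S = {1, 4, -4, (-4 + 4i), (-4 - 4i)}.
Expanding the product yields: p(z) = z^5 + 7·z^4 + 8·z^3 -144·z^2 -384·z + 512.
Note conjugate pairs combine to real quadratics: (z − (-4+4i))(z − (-4−4i)) = z² + 8z + 32.
The resulting polynomial has degree 5 and real coefficients as required.

p(z) = z^5 + 7·z^4 + 8·z^3 -144·z^2 -384·z + 512.


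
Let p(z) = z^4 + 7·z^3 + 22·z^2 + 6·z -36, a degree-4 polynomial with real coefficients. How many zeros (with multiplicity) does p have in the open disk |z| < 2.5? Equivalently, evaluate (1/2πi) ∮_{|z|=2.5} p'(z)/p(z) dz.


The zeros of p are: 1, -2, (-3 + 3i), (-3 - 3i).
Their magnitudes are: 1, 2, 4.243, 4.243.
Zeros with |z| < R = 2.5: 1, -2.
Count = 2.
By the argument principle, (1/2πi) ∮_{|z|=R} p'(z)/p(z) dz equals exactly this count.

Number of zeros inside |z| < 2.5: 2.


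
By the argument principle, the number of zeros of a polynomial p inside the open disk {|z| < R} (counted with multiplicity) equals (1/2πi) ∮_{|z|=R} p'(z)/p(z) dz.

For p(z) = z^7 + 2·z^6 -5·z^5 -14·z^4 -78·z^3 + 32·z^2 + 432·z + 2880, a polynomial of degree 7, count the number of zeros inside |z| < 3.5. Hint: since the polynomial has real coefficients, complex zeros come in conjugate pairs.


The zeros of p are: (-2 + 2i), (-2 - 2i), -4, (3 + 1i), (3 - 1i), (0 + 3i), (0 - 3i).
Their magnitudes are: 2.828, 2.828, 4, 3.162, 3.162, 3, 3.
Zeros with |z| < R = 3.5: (-2 + 2i), (-2 - 2i), (3 + 1i), (3 - 1i), (0 + 3i), (0 - 3i).
Count = 6.
By the argument principle, (1/2πi) ∮_{|z|=R} p'(z)/p(z) dz equals exactly this count.

Number of zeros inside |z| < 3.5: 6.


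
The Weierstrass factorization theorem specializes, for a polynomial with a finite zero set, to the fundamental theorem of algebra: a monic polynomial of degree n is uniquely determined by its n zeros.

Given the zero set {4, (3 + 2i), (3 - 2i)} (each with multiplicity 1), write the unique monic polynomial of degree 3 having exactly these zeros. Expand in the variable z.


The polynomial is p(z) = ∏_{α ∈ S} (z − α), where S = {4, (3 + 2i), (3 - 2i)}.
Expanding the product yields: p(z) = z^3 -10·z^2 + 37·z -52.
Note conjugate pairs combine to real quadratics: (z − (3+2i))(z − (3−2i)) = z² − 6z + 13.
The resulting polynomial has degree 3 and real coefficients as required.

p(z) = z^3 -10·z^2 + 37·z -52.


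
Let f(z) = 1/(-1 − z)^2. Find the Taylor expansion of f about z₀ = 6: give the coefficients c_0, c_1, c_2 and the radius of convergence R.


Let w = z − z₀, so z = z₀ + w.
Then -1 − z = -1 − (z₀ + w) = (-1 − z₀) − w = -7 − w.
f(z) = 1/(-7 − w)^2 = (1/(-7)^2) · (1 − w/(-7))^{−2}.
By the binomial series (1−u)^{−2} = Σ_{n≥0} C(n+1, 1) u^n for |u|<1, with u = w/(-7):
  c_n = C(n+1, 1) / (-7)^(n+2).
  c_0 = 1/(-7)^2 = 1/49.
  c_1 = 2/(-7)^3 = -2/343.
  c_2 = 3/(-7)^4 = 3/2401.
The series is valid for |w/d| < 1, i.e. |z − z₀| < |d|.
Radius of convergence: R = |-1 − z₀| = |-7| = 7 (distance from z₀ to the singularity z = -1).

c_0 = 1/49, c_1 = -2/343, c_2 = 3/2401; R = 7.


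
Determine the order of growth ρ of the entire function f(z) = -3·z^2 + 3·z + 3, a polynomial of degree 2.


|f(z)| ≤ Σ|c_k|·r^k = O(r^2) as r → ∞. Polynomial growth is O(e^{r^ε}) for every ε > 0 (since r^2/e^{r^ε} → 0), so ρ ≤ ε for all ε > 0, i.e. ρ = 0. Every nonconstant polynomial has order 0.
Therefore ρ = 0.

Order ρ = 0.


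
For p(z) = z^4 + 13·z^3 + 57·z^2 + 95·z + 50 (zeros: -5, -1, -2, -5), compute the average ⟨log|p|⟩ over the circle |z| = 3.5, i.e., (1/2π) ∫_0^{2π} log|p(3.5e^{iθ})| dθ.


Zeros: -5, -5, -2, -1; r = 3.5.
Inside |z| < r: -2, -1. Outside (|z| ≥ r): -5, -5.
p(0) = 50, so log|p(0)| = log(50) = 3.9120.
Apply Jensen: I(r) = log|p(0)| + Σ_k log(r/|z_k|), summed over zeros inside |z| < r.
  log(r/|z_k|) for z_k = -1: log(3.5/1) = 1.2528
  log(r/|z_k|) for z_k = -2: log(3.5/2) = 0.5596
  Outside zeros (-5, -5) contribute nothing to the Jensen sum.
Sum over inside zeros: 1.8124.
I(r) = log|p(0)| + (inside sum) = 3.9120 + 1.8124 = 5.7244.
Note: since some zeros are outside |z| ≤ r, the simplified n·log(r) form does NOT apply — only the inside zeros contribute.

I(r) ≈ 5.7244.


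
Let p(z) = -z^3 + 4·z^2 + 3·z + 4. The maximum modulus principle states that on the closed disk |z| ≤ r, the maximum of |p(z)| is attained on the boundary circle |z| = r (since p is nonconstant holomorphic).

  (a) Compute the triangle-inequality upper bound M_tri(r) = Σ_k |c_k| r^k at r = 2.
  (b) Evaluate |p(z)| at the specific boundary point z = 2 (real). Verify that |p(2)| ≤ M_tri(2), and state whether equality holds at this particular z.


Coefficients: c_0 = 4, c_1 = 3, c_2 = 4, c_3 = -1. Radius r = 2.
Part (a). Triangle bound: M_tri(r) = Σ_k |c_k| r^k
  = |4|·2^0 + |3|·2^1 + |4|·2^2 + |-1|·2^3
  = 4 + 6 + 16 + 8 = 34.
This bounds M(r) := max_{|z|=r} |p(z)| from above; equality holds iff all terms c_k z^k can be made to align in phase at a single z on |z|=r.
Part (b). At z = 2 (real, on the circle |z| = r):
  p(2) = (4)·2^0 + (3)·2^1 + (4)·2^2 + (-1)·2^3 = 18.
  |p(2)| = 18.
Check: |p(2)| = 18 ≤ 34 = M_tri(2). ✓ Equality does not hold at z = 2 (the coefficients have mixed signs, so the terms do not all align in phase there).

M_tri(2) = 34; |p(2)| = 18; equality at z=2: no.


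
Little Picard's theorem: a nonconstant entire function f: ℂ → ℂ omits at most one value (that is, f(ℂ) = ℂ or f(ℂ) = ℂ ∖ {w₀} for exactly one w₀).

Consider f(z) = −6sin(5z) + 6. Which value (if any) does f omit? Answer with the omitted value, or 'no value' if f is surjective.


Little Picard bounds the complement of f(ℂ) to at most one point.
sin is entire and surjective onto ℂ: for every w ∈ ℂ, sin(ζ) = w has a solution ζ ∈ ℂ (e.g., via the complex inverse arcsin). With ζ = 5z this gives z = ζ/(5). Then -6·sin(5z) takes every value in -6·ℂ = ℂ, and adding 6 is a bijection of ℂ. So f is surjective and omits no value. (Note: only on the real line is sin bounded by [−1, 1].)

Omitted value: no value.


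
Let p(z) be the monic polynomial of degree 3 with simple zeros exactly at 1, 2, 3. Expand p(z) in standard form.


The polynomial is p(z) = ∏_{α ∈ S} (z − α), where S = {1, 2, 3}.
Expanding the product yields: p(z) = z^3 -6·z^2 + 11·z -6.
The resulting polynomial has degree 3 and real coefficients as required.

p(z) = z^3 -6·z^2 + 11·z -6.


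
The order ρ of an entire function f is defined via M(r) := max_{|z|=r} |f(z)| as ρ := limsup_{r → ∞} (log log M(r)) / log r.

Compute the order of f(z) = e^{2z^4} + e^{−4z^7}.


Each summand is entire of order 4 and 7 respectively (as in the single-exponential case). The order of a sum is at most the max of the orders, so ρ ≤ 7. For the lower bound: on |z|=r choose arg z so that -4z^7 is real positive; then |e^{-4z^7}| = e^{4r^7} while |e^{2z^4}| ≤ e^{2r^4} = o(e^{4r^7}). So |f| ≥ e^{4r^7}(1 − o(1)) and ρ ≥ 7. Hence ρ = max(4, 7) = 7.
Therefore ρ = 7.

Order ρ = 7.


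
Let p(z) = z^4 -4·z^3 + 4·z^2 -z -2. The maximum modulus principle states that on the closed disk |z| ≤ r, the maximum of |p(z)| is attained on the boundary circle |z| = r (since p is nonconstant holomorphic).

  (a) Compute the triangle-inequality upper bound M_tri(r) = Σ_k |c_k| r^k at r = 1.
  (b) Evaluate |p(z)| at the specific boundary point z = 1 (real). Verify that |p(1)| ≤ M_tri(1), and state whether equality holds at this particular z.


Coefficients: c_0 = -2, c_1 = -1, c_2 = 4, c_3 = -4, c_4 = 1. Radius r = 1.
Part (a). Triangle bound: M_tri(r) = Σ_k |c_k| r^k
  = |-2|·1^0 + |-1|·1^1 + |4|·1^2 + |-4|·1^3 + |1|·1^4
  = 2 + 1 + 4 + 4 + 1 = 12.
This bounds M(r) := max_{|z|=r} |p(z)| from above; equality holds iff all terms c_k z^k can be made to align in phase at a single z on |z|=r.
Part (b). At z = 1 (real, on the circle |z| = r):
  p(1) = (-2)·1^0 + (-1)·1^1 + (4)·1^2 + (-4)·1^3 + (1)·1^4 = -2.
  |p(1)| = 2.
Check: |p(1)| = 2 ≤ 12 = M_tri(1). ✓ Equality does not hold at z = 1 (the coefficients have mixed signs, so the terms do not all align in phase there).

M_tri(1) = 12; |p(1)| = 2; equality at z=1: no.


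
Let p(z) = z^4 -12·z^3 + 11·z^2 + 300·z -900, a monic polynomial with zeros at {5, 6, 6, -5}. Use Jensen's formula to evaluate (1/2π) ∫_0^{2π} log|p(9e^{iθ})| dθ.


Zeros: -5, 5, 6, 6; r = 9.
Inside |z| < r: -5, 5, 6, 6. Outside (|z| ≥ r): ∅.
p(0) = -900, so log|p(0)| = log(900) = 6.8024.
Apply Jensen: I(r) = log|p(0)| + Σ_k log(r/|z_k|), summed over zeros inside |z| < r.
  log(r/|z_k|) for z_k = 5: log(9/5) = 0.5878
  log(r/|z_k|) for z_k = 6: log(9/6) = 0.4055
  log(r/|z_k|) for z_k = 6: log(9/6) = 0.4055
  log(r/|z_k|) for z_k = -5: log(9/5) = 0.5878
Sum over inside zeros: 1.9865.
I(r) = log|p(0)| + (inside sum) = 6.8024 + 1.9865 = 8.7889.
Closed form (all zeros inside, monic): I(r) = n·log(r) = 4·log(9) = 8.7889. ✓

I(r) ≈ 8.7889.


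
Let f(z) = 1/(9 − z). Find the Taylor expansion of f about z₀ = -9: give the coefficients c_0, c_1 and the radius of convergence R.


Let w = z − z₀, so z = z₀ + w.
Then 9 − z = 9 − (z₀ + w) = (9 − z₀) − w = 18 − w.
f(z) = 1/(18 − w) = (1/(18)) · 1/(1 − w/(18)) = Σ_{n≥0} w^n / (18)^(n+1).
So c_n = 1/(18)^(n+1):
  c_0 = 1/(18)^1 = 1/18.
  c_1 = 1/(18)^2 = 1/324.
The series is valid for |w/d| < 1, i.e. |z − z₀| < |d|.
Radius of convergence: R = |9 − z₀| = |18| = 18 (distance from z₀ to the singularity z = 9).

c_0 = 1/18, c_1 = 1/324; R = 18.


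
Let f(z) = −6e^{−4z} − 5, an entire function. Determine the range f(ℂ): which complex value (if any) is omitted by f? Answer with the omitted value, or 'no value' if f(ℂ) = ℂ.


Little Picard bounds the complement of f(ℂ) to at most one point.
e^{−4z} is never zero on ℂ, so -6·e^{−4z} takes every value in ℂ ∖ {0}. Adding -5 shifts the range to ℂ ∖ {-5}. Thus f omits exactly the value -5.

Omitted value: -5.


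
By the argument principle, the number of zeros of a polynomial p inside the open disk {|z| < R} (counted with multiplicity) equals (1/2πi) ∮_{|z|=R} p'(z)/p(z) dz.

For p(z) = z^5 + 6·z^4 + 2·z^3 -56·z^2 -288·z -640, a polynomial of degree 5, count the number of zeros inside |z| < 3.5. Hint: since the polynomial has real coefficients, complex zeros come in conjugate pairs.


The zeros of p are: (-1 + 3i), (-1 - 3i), -4, -4, 4.
Their magnitudes are: 3.162, 3.162, 4, 4, 4.
Zeros with |z| < R = 3.5: (-1 + 3i), (-1 - 3i).
Count = 2.
By the argument principle, (1/2πi) ∮_{|z|=R} p'(z)/p(z) dz equals exactly this count.

Number of zeros inside |z| < 3.5: 2.


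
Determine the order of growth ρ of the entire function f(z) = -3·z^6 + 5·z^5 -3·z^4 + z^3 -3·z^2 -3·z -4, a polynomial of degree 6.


|f(z)| ≤ Σ|c_k|·r^k = O(r^6) as r → ∞. Polynomial growth is O(e^{r^ε}) for every ε > 0 (since r^6/e^{r^ε} → 0), so ρ ≤ ε for all ε > 0, i.e. ρ = 0. Every nonconstant polynomial has order 0.
Therefore ρ = 0.

Order ρ = 0.


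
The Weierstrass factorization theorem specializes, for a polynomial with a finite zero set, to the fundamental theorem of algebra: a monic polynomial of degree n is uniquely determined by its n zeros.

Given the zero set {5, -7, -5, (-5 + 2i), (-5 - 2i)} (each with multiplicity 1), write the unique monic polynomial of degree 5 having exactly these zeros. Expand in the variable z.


The polynomial is p(z) = ∏_{α ∈ S} (z − α), where S = {5, -7, -5, (-5 + 2i), (-5 - 2i)}.
Expanding the product yields: p(z) = z^5 + 17·z^4 + 74·z^3 -222·z^2 -2475·z -5075.
Note conjugate pairs combine to real quadratics: (z − (-5+2i))(z − (-5−2i)) = z² + 10z + 29.
The resulting polynomial has degree 5 and real coefficients as required.

p(z) = z^5 + 17·z^4 + 74·z^3 -222·z^2 -2475·z -5075.


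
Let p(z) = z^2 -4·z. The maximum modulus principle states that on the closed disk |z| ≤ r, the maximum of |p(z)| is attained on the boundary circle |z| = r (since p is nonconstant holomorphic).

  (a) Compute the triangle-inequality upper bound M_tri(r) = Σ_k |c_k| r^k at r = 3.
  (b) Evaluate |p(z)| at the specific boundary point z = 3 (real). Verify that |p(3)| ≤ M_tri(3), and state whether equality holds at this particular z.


Coefficients: c_0 = 0, c_1 = -4, c_2 = 1. Radius r = 3.
Part (a). Triangle bound: M_tri(r) = Σ_k |c_k| r^k
  = |0|·3^0 + |-4|·3^1 + |1|·3^2
  = 0 + 12 + 9 = 21.
This bounds M(r) := max_{|z|=r} |p(z)| from above; equality holds iff all terms c_k z^k can be made to align in phase at a single z on |z|=r.
Part (b). At z = 3 (real, on the circle |z| = r):
  p(3) = (0)·3^0 + (-4)·3^1 + (1)·3^2 = -3.
  |p(3)| = 3.
Check: |p(3)| = 3 ≤ 21 = M_tri(3). ✓ Equality does not hold at z = 3 (the coefficients have mixed signs, so the terms do not all align in phase there).

M_tri(3) = 21; |p(3)| = 3; equality at z=3: no.


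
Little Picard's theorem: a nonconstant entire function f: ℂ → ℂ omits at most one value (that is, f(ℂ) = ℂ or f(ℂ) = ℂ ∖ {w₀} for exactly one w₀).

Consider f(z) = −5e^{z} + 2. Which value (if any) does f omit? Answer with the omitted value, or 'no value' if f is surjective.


Little Picard bounds the complement of f(ℂ) to at most one point.
e^{z} is never zero on ℂ, so -5·e^{z} takes every value in ℂ ∖ {0}. Adding 2 shifts the range to ℂ ∖ {2}. Thus f omits exactly the value 2.

Omitted value: 2.


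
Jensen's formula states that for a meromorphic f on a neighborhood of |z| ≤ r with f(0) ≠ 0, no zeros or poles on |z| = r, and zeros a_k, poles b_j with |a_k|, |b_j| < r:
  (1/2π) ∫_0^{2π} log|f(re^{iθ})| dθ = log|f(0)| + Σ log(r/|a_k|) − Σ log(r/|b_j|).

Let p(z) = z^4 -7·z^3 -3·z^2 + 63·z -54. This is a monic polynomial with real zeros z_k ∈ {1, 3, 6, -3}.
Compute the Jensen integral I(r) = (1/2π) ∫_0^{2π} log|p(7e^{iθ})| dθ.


Zeros: -3, 1, 3, 6; r = 7.
Inside |z| < r: -3, 1, 3, 6. Outside (|z| ≥ r): ∅.
p(0) = -54, so log|p(0)| = log(54) = 3.9890.
Apply Jensen: I(r) = log|p(0)| + Σ_k log(r/|z_k|), summed over zeros inside |z| < r.
  log(r/|z_k|) for z_k = 1: log(7/1) = 1.9459
  log(r/|z_k|) for z_k = 3: log(7/3) = 0.8473
  log(r/|z_k|) for z_k = 6: log(7/6) = 0.1542
  log(r/|z_k|) for z_k = -3: log(7/3) = 0.8473
Sum over inside zeros: 3.7947.
I(r) = log|p(0)| + (inside sum) = 3.9890 + 3.7947 = 7.7836.
Closed form (all zeros inside, monic): I(r) = n·log(r) = 4·log(7) = 7.7836. ✓

I(r) ≈ 7.7836.


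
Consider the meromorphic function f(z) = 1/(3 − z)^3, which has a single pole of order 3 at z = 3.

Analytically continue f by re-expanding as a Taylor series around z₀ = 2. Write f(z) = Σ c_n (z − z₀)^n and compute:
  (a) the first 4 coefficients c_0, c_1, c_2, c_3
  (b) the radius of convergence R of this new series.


Let w = z − z₀, so z = z₀ + w.
Then 3 − z = 3 − (z₀ + w) = (3 − z₀) − w = 1 − w.
f(z) = 1/(1 − w)^3 = (1/(1)^3) · (1 − w/(1))^{−3}.
By the binomial series (1−u)^{−3} = Σ_{n≥0} C(n+2, 2) u^n for |u|<1, with u = w/(1):
  c_n = C(n+2, 2) / (1)^(n+3).
  c_0 = 1/(1)^3 = 1.
  c_1 = 3/(1)^4 = 3.
  c_2 = 6/(1)^5 = 6.
  c_3 = 10/(1)^6 = 10.
The series is valid for |w/d| < 1, i.e. |z − z₀| < |d|.
Radius of convergence: R = |3 − z₀| = |1| = 1 (distance from z₀ to the singularity z = 3).

c_0 = 1, c_1 = 3, c_2 = 6, c_3 = 10; R = 1.


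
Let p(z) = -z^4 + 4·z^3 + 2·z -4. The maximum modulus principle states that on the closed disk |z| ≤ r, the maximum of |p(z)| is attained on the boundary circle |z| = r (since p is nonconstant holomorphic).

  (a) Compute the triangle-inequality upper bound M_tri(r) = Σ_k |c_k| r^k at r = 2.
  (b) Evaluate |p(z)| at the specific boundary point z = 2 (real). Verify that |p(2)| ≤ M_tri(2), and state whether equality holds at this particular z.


Coefficients: c_0 = -4, c_1 = 2, c_2 = 0, c_3 = 4, c_4 = -1. Radius r = 2.
Part (a). Triangle bound: M_tri(r) = Σ_k |c_k| r^k
  = |-4|·2^0 + |2|·2^1 + |0|·2^2 + |4|·2^3 + |-1|·2^4
  = 4 + 4 + 0 + 32 + 16 = 56.
This bounds M(r) := max_{|z|=r} |p(z)| from above; equality holds iff all terms c_k z^k can be made to align in phase at a single z on |z|=r.
Part (b). At z = 2 (real, on the circle |z| = r):
  p(2) = (-4)·2^0 + (2)·2^1 + (0)·2^2 + (4)·2^3 + (-1)·2^4 = 16.
  |p(2)| = 16.
Check: |p(2)| = 16 ≤ 56 = M_tri(2). ✓ Equality does not hold at z = 2 (the coefficients have mixed signs, so the terms do not all align in phase there).

M_tri(2) = 56; |p(2)| = 16; equality at z=2: no.


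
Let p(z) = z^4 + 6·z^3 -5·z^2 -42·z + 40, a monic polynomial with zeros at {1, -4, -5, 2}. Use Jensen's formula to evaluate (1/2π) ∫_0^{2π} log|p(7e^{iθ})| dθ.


Zeros: -5, -4, 1, 2; r = 7.
Inside |z| < r: -5, -4, 1, 2. Outside (|z| ≥ r): ∅.
p(0) = 40, so log|p(0)| = log(40) = 3.6889.
Apply Jensen: I(r) = log|p(0)| + Σ_k log(r/|z_k|), summed over zeros inside |z| < r.
  log(r/|z_k|) for z_k = 1: log(7/1) = 1.9459
  log(r/|z_k|) for z_k = -4: log(7/4) = 0.5596
  log(r/|z_k|) for z_k = -5: log(7/5) = 0.3365
  log(r/|z_k|) for z_k = 2: log(7/2) = 1.2528
Sum over inside zeros: 4.0948.
I(r) = log|p(0)| + (inside sum) = 3.6889 + 4.0948 = 7.7836.
Closed form (all zeros inside, monic): I(r) = n·log(r) = 4·log(7) = 7.7836. ✓

I(r) ≈ 7.7836.


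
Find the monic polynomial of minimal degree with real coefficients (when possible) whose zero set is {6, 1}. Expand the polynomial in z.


The polynomial is p(z) = ∏_{α ∈ S} (z − α), where S = {6, 1}.
Expanding the product yields: p(z) = z^2 -7·z + 6.
The resulting polynomial has degree 2 and real coefficients as required.

p(z) = z^2 -7·z + 6.


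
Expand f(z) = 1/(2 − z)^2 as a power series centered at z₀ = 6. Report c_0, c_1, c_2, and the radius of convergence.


Let w = z − z₀, so z = z₀ + w.
Then 2 − z = 2 − (z₀ + w) = (2 − z₀) − w = -4 − w.
f(z) = 1/(-4 − w)^2 = (1/(-4)^2) · (1 − w/(-4))^{−2}.
By the binomial series (1−u)^{−2} = Σ_{n≥0} C(n+1, 1) u^n for |u|<1, with u = w/(-4):
  c_n = C(n+1, 1) / (-4)^(n+2).
  c_0 = 1/(-4)^2 = 1/16.
  c_1 = 2/(-4)^3 = -1/32.
  c_2 = 3/(-4)^4 = 3/256.
The series is valid for |w/d| < 1, i.e. |z − z₀| < |d|.
Radius of convergence: R = |2 − z₀| = |-4| = 4 (distance from z₀ to the singularity z = 2).

c_0 = 1/16, c_1 = -1/32, c_2 = 3/256; R = 4.


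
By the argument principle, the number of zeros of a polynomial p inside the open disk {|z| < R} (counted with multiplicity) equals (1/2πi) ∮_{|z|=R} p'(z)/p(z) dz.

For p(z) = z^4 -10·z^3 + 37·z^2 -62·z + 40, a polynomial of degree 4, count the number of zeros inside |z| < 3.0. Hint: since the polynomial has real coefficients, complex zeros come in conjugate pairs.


The zeros of p are: 2, (2 + 1i), (2 - 1i), 4.
Their magnitudes are: 2, 2.236, 2.236, 4.
Zeros with |z| < R = 3.0: 2, (2 + 1i), (2 - 1i).
Count = 3.
By the argument principle, (1/2πi) ∮_{|z|=R} p'(z)/p(z) dz equals exactly this count.

Number of zeros inside |z| < 3.0: 3.


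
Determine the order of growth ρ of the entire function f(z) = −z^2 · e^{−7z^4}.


M(r) = max_{|z|=r} |-1|·|z|^2·|e^{−7z^4}| = 1·r^2 · e^{7r^4} (the factors attain their maxima compatibly on |z|=r). Then log M(r) = log 1 + 2·log r + 7r^4, dominated by the last term, so log log M(r) ~ 4·log r. The polynomial factor -1z^2 contributes only a log r term and does not affect the order. ρ = 4.
Therefore ρ = 4.

Order ρ = 4.


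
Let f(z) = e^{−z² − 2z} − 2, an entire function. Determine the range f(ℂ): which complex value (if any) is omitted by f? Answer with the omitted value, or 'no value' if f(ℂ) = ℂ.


Little Picard bounds the complement of f(ℂ) to at most one point.
The exponent g(z) = −z² − 2z is a nonconstant polynomial, hence surjective onto ℂ. So e^{g(z)} takes every value in {e^w : w ∈ ℂ} = ℂ ∖ {0}. Adding -2 shifts the range to ℂ ∖ {-2}. f omits exactly -2.

Omitted value: -2.


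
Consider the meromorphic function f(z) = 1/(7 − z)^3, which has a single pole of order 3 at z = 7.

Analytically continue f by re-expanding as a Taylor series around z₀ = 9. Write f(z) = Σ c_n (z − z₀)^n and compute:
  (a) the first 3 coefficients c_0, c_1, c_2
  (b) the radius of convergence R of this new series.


Let w = z − z₀, so z = z₀ + w.
Then 7 − z = 7 − (z₀ + w) = (7 − z₀) − w = -2 − w.
f(z) = 1/(-2 − w)^3 = (1/(-2)^3) · (1 − w/(-2))^{−3}.
By the binomial series (1−u)^{−3} = Σ_{n≥0} C(n+2, 2) u^n for |u|<1, with u = w/(-2):
  c_n = C(n+2, 2) / (-2)^(n+3).
  c_0 = 1/(-2)^3 = -1/8.
  c_1 = 3/(-2)^4 = 3/16.
  c_2 = 6/(-2)^5 = -3/16.
The series is valid for |w/d| < 1, i.e. |z − z₀| < |d|.
Radius of convergence: R = |7 − z₀| = |-2| = 2 (distance from z₀ to the singularity z = 7).

c_0 = -1/8, c_1 = 3/16, c_2 = -3/16; R = 2.


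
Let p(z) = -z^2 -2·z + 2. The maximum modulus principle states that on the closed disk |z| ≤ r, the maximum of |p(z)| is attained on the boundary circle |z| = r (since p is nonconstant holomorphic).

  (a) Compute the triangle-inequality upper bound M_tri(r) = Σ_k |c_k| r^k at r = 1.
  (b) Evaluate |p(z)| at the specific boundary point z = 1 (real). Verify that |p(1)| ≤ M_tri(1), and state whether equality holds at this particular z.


Coefficients: c_0 = 2, c_1 = -2, c_2 = -1. Radius r = 1.
Part (a). Triangle bound: M_tri(r) = Σ_k |c_k| r^k
  = |2|·1^0 + |-2|·1^1 + |-1|·1^2
  = 2 + 2 + 1 = 5.
This bounds M(r) := max_{|z|=r} |p(z)| from above; equality holds iff all terms c_k z^k can be made to align in phase at a single z on |z|=r.
Part (b). At z = 1 (real, on the circle |z| = r):
  p(1) = (2)·1^0 + (-2)·1^1 + (-1)·1^2 = -1.
  |p(1)| = 1.
Check: |p(1)| = 1 ≤ 5 = M_tri(1). ✓ Equality does not hold at z = 1 (the coefficients have mixed signs, so the terms do not all align in phase there).

M_tri(1) = 5; |p(1)| = 1; equality at z=1: no.


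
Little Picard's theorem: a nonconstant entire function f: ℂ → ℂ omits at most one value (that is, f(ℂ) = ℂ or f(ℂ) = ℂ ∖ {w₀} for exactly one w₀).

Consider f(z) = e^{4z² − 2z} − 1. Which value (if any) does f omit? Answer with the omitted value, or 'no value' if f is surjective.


Little Picard bounds the complement of f(ℂ) to at most one point.
The exponent g(z) = 4z² − 2z is a nonconstant polynomial, hence surjective onto ℂ. So e^{g(z)} takes every value in {e^w : w ∈ ℂ} = ℂ ∖ {0}. Adding -1 shifts the range to ℂ ∖ {-1}. f omits exactly -1.

Omitted value: -1.


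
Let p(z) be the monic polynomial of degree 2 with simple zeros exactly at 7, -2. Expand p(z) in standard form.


The polynomial is p(z) = ∏_{α ∈ S} (z − α), where S = {7, -2}.
Expanding the product yields: p(z) = z^2 -5·z -14.
The resulting polynomial has degree 2 and real coefficients as required.

p(z) = z^2 -5·z -14.


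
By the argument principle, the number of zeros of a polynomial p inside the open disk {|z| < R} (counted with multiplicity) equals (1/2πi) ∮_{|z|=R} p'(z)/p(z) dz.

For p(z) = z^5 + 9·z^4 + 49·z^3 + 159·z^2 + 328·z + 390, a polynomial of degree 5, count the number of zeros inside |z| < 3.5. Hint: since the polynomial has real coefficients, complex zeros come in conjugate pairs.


The zeros of p are: -3, (-2 + 3i), (-2 - 3i), (-1 + 3i), (-1 - 3i).
Their magnitudes are: 3, 3.606, 3.606, 3.162, 3.162.
Zeros with |z| < R = 3.5: -3, (-1 + 3i), (-1 - 3i).
Count = 3.
By the argument principle, (1/2πi) ∮_{|z|=R} p'(z)/p(z) dz equals exactly this count.

Number of zeros inside |z| < 3.5: 3.


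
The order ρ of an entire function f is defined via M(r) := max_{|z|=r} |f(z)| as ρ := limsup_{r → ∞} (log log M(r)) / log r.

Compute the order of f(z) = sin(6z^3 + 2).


Write sin(w) = (e^{iw} ± e^{−iw})/(2 or 2i), so |sin(w)| ≤ e^{|w|}. With w = 6z^3 + 2, |w| ≤ 6r^3 + 2 on |z|=r, giving M(r) ≤ e^{6r^3 + 2} and ρ ≤ 3. For the lower bound, choose z on |z|=r with 6z^3 purely imaginary of modulus 6r^3; then |sin(6z^3 + 2)| grows like e^{6r^3}/2, so ρ ≥ 3. Hence ρ = 3.
Therefore ρ = 3.

Order ρ = 3.


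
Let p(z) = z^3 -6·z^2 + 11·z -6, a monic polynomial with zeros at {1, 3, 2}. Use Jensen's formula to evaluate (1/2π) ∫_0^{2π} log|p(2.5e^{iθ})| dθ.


Zeros: 1, 2, 3; r = 2.5.
Inside |z| < r: 1, 2. Outside (|z| ≥ r): 3.
p(0) = -6, so log|p(0)| = log(6) = 1.7918.
Apply Jensen: I(r) = log|p(0)| + Σ_k log(r/|z_k|), summed over zeros inside |z| < r.
  log(r/|z_k|) for z_k = 1: log(2.5/1) = 0.9163
  log(r/|z_k|) for z_k = 2: log(2.5/2) = 0.2231
  Outside zeros (3) contribute nothing to the Jensen sum.
Sum over inside zeros: 1.1394.
I(r) = log|p(0)| + (inside sum) = 1.7918 + 1.1394 = 2.9312.
Note: since some zeros are outside |z| ≤ r, the simplified n·log(r) form does NOT apply — only the inside zeros contribute.

I(r) ≈ 2.9312.


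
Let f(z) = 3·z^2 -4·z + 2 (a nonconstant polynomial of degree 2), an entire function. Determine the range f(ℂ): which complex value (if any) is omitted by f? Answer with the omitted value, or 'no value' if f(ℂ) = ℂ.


Little Picard bounds the complement of f(ℂ) to at most one point.
For every w ∈ ℂ, the equation p(z) − w = 0 is a nonconstant polynomial in z and hence has at least one root by the fundamental theorem of algebra. So p is surjective onto ℂ, omitting no value.

Omitted value: no value.


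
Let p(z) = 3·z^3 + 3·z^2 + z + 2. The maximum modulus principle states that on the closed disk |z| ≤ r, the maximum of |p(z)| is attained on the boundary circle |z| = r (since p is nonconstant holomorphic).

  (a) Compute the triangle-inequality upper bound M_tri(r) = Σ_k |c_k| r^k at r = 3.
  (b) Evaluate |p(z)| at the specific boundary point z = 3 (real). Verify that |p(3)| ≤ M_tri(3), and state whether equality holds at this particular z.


Coefficients: c_0 = 2, c_1 = 1, c_2 = 3, c_3 = 3. Radius r = 3.
Part (a). Triangle bound: M_tri(r) = Σ_k |c_k| r^k
  = |2|·3^0 + |1|·3^1 + |3|·3^2 + |3|·3^3
  = 2 + 3 + 27 + 81 = 113.
This bounds M(r) := max_{|z|=r} |p(z)| from above; equality holds iff all terms c_k z^k can be made to align in phase at a single z on |z|=r.
Part (b). At z = 3 (real, on the circle |z| = r):
  p(3) = (2)·3^0 + (1)·3^1 + (3)·3^2 + (3)·3^3 = 113.
  |p(3)| = 113.
Since all nonzero coefficients share the same sign, |p(3)| = 113 = M_tri(3); the triangle bound is attained at z = 3, so in fact M(r) = 113.

M_tri(3) = 113; |p(3)| = 113; equality at z=3: yes.


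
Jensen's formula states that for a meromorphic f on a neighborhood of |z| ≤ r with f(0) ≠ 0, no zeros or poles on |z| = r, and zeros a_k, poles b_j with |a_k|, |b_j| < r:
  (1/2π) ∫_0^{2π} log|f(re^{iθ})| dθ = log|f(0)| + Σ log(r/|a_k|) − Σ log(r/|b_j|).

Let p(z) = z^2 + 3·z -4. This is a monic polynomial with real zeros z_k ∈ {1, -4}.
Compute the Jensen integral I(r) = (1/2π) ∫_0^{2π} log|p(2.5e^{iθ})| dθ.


Zeros: -4, 1; r = 2.5.
Inside |z| < r: 1. Outside (|z| ≥ r): -4.
p(0) = -4, so log|p(0)| = log(4) = 1.3863.
Apply Jensen: I(r) = log|p(0)| + Σ_k log(r/|z_k|), summed over zeros inside |z| < r.
  log(r/|z_k|) for z_k = 1: log(2.5/1) = 0.9163
  Outside zeros (-4) contribute nothing to the Jensen sum.
Sum over inside zeros: 0.9163.
I(r) = log|p(0)| + (inside sum) = 1.3863 + 0.9163 = 2.3026.
Note: since some zeros are outside |z| ≤ r, the simplified n·log(r) form does NOT apply — only the inside zeros contribute.

I(r) ≈ 2.3026.


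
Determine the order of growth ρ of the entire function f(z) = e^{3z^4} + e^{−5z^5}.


Each summand is entire of order 4 and 5 respectively (as in the single-exponential case). The order of a sum is at most the max of the orders, so ρ ≤ 5. For the lower bound: on |z|=r choose arg z so that -5z^5 is real positive; then |e^{-5z^5}| = e^{5r^5} while |e^{3z^4}| ≤ e^{3r^4} = o(e^{5r^5}). So |f| ≥ e^{5r^5}(1 − o(1)) and ρ ≥ 5. Hence ρ = max(4, 5) = 5.
Therefore ρ = 5.

Order ρ = 5.


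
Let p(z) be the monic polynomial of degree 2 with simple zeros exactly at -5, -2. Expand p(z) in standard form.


The polynomial is p(z) = ∏_{α ∈ S} (z − α), where S = {-5, -2}.
Expanding the product yields: p(z) = z^2 + 7·z + 10.
The resulting polynomial has degree 2 and real coefficients as required.

p(z) = z^2 + 7·z + 10.


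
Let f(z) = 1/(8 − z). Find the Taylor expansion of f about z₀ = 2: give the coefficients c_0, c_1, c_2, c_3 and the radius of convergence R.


Let w = z − z₀, so z = z₀ + w.
Then 8 − z = 8 − (z₀ + w) = (8 − z₀) − w = 6 − w.
f(z) = 1/(6 − w) = (1/(6)) · 1/(1 − w/(6)) = Σ_{n≥0} w^n / (6)^(n+1).
So c_n = 1/(6)^(n+1):
  c_0 = 1/(6)^1 = 1/6.
  c_1 = 1/(6)^2 = 1/36.
  c_2 = 1/(6)^3 = 1/216.
  c_3 = 1/(6)^4 = 1/1296.
The series is valid for |w/d| < 1, i.e. |z − z₀| < |d|.
Radius of convergence: R = |8 − z₀| = |6| = 6 (distance from z₀ to the singularity z = 8).

c_0 = 1/6, c_1 = 1/36, c_2 = 1/216, c_3 = 1/1296; R = 6.


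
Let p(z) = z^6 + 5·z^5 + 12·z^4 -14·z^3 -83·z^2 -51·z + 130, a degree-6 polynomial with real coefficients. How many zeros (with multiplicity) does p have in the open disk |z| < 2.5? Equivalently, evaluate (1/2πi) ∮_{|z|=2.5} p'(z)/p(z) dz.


The zeros of p are: 1, (-2 + 3i), (-2 - 3i), 2, (-2 + 1i), (-2 - 1i).
Their magnitudes are: 1, 3.606, 3.606, 2, 2.236, 2.236.
Zeros with |z| < R = 2.5: 1, 2, (-2 + 1i), (-2 - 1i).
Count = 4.
By the argument principle, (1/2πi) ∮_{|z|=R} p'(z)/p(z) dz equals exactly this count.

Number of zeros inside |z| < 2.5: 4.


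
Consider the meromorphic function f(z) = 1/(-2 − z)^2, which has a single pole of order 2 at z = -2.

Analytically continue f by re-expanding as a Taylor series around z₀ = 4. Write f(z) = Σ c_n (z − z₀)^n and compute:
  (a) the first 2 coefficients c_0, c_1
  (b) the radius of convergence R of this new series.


Let w = z − z₀, so z = z₀ + w.
Then -2 − z = -2 − (z₀ + w) = (-2 − z₀) − w = -6 − w.
f(z) = 1/(-6 − w)^2 = (1/(-6)^2) · (1 − w/(-6))^{−2}.
By the binomial series (1−u)^{−2} = Σ_{n≥0} C(n+1, 1) u^n for |u|<1, with u = w/(-6):
  c_n = C(n+1, 1) / (-6)^(n+2).
  c_0 = 1/(-6)^2 = 1/36.
  c_1 = 2/(-6)^3 = -1/108.
The series is valid for |w/d| < 1, i.e. |z − z₀| < |d|.
Radius of convergence: R = |-2 − z₀| = |-6| = 6 (distance from z₀ to the singularity z = -2).

c_0 = 1/36, c_1 = -1/108; R = 6.


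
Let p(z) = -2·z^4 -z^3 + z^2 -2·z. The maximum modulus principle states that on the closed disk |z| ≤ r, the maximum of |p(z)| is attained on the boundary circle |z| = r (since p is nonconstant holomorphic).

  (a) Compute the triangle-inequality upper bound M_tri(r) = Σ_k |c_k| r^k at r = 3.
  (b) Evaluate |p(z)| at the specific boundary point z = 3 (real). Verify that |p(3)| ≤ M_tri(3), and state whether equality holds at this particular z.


Coefficients: c_0 = 0, c_1 = -2, c_2 = 1, c_3 = -1, c_4 = -2. Radius r = 3.
Part (a). Triangle bound: M_tri(r) = Σ_k |c_k| r^k
  = |0|·3^0 + |-2|·3^1 + |1|·3^2 + |-1|·3^3 + |-2|·3^4
  = 0 + 6 + 9 + 27 + 162 = 204.
This bounds M(r) := max_{|z|=r} |p(z)| from above; equality holds iff all terms c_k z^k can be made to align in phase at a single z on |z|=r.
Part (b). At z = 3 (real, on the circle |z| = r):
  p(3) = (0)·3^0 + (-2)·3^1 + (1)·3^2 + (-1)·3^3 + (-2)·3^4 = -186.
  |p(3)| = 186.
Check: |p(3)| = 186 ≤ 204 = M_tri(3). ✓ Equality does not hold at z = 3 (the coefficients have mixed signs, so the terms do not all align in phase there).

M_tri(3) = 204; |p(3)| = 186; equality at z=3: no.


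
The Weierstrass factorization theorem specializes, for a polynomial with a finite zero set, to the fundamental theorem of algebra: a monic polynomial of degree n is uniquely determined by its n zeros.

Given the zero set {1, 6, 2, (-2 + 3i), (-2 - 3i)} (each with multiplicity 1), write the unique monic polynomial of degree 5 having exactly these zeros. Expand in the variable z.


The polynomial is p(z) = ∏_{α ∈ S} (z − α), where S = {1, 6, 2, (-2 + 3i), (-2 - 3i)}.
Expanding the product yields: p(z) = z^5 -5·z^4 -3·z^3 -49·z^2 + 212·z -156.
Note conjugate pairs combine to real quadratics: (z − (-2+3i))(z − (-2−3i)) = z² + 4z + 13.
The resulting polynomial has degree 5 and real coefficients as required.

p(z) = z^5 -5·z^4 -3·z^3 -49·z^2 + 212·z -156.


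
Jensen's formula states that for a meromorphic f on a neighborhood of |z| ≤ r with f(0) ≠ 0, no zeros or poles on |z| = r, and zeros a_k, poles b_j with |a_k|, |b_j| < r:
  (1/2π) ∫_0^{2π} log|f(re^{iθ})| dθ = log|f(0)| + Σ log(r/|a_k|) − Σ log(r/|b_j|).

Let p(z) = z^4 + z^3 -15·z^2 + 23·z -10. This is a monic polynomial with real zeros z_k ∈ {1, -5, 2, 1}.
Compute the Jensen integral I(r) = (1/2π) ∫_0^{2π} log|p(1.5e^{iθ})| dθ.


Zeros: -5, 1, 1, 2; r = 1.5.
Inside |z| < r: 1, 1. Outside (|z| ≥ r): -5, 2.
p(0) = -10, so log|p(0)| = log(10) = 2.3026.
Apply Jensen: I(r) = log|p(0)| + Σ_k log(r/|z_k|), summed over zeros inside |z| < r.
  log(r/|z_k|) for z_k = 1: log(1.5/1) = 0.4055
  log(r/|z_k|) for z_k = 1: log(1.5/1) = 0.4055
  Outside zeros (-5, 2) contribute nothing to the Jensen sum.
Sum over inside zeros: 0.8109.
I(r) = log|p(0)| + (inside sum) = 2.3026 + 0.8109 = 3.1135.
Note: since some zeros are outside |z| ≤ r, the simplified n·log(r) form does NOT apply — only the inside zeros contribute.

I(r) ≈ 3.1135.


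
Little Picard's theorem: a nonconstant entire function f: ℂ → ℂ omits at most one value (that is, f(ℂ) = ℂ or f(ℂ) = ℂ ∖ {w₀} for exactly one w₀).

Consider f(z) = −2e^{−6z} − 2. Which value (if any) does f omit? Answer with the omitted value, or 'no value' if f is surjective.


Little Picard bounds the complement of f(ℂ) to at most one point.
e^{−6z} is never zero on ℂ, so -2·e^{−6z} takes every value in ℂ ∖ {0}. Adding -2 shifts the range to ℂ ∖ {-2}. Thus f omits exactly the value -2.

Omitted value: -2.


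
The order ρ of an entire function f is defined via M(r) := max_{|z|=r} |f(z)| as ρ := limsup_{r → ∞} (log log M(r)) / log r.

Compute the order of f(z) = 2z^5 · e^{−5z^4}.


M(r) = max_{|z|=r} |2|·|z|^5·|e^{−5z^4}| = 2·r^5 · e^{5r^4} (the factors attain their maxima compatibly on |z|=r). Then log M(r) = log 2 + 5·log r + 5r^4, dominated by the last term, so log log M(r) ~ 4·log r. The polynomial factor 2z^5 contributes only a log r term and does not affect the order. ρ = 4.
Therefore ρ = 4.

Order ρ = 4.


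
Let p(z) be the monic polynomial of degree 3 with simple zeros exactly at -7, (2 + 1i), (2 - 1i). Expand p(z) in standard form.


The polynomial is p(z) = ∏_{α ∈ S} (z − α), where S = {-7, (2 + 1i), (2 - 1i)}.
Expanding the product yields: p(z) = z^3 + 3·z^2 -23·z + 35.
Note conjugate pairs combine to real quadratics: (z − (2+1i))(z − (2−1i)) = z² − 4z + 5.
The resulting polynomial has degree 3 and real coefficients as required.

p(z) = z^3 + 3·z^2 -23·z + 35.
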